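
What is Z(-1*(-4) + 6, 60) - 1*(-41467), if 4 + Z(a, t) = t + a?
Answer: 41533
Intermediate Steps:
Z(a, t) = -4 + a + t (Z(a, t) = -4 + (t + a) = -4 + (a + t) = -4 + a + t)
Z(-1*(-4) + 6, 60) - 1*(-41467) = (-4 + (-1*(-4) + 6) + 60) - 1*(-41467) = (-4 + (4 + 6) + 60) + 41467 = (-4 + 10 + 60) + 41467 = 66 + 41467 = 41533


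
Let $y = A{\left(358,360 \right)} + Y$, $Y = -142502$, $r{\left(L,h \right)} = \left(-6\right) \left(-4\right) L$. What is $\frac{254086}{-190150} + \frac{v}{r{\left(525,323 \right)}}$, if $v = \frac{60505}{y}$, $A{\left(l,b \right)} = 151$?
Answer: $- \frac{9114917939387}{6821146747800} \approx -1.3363$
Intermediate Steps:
$r{\left(L,h \right)} = 24 L$
$y = -142351$ ($y = 151 - 142502 = -142351$)
$v = - \frac{60505}{142351}$ ($v = \frac{60505}{-142351} = 60505 \left(- \frac{1}{142351}\right) = - \frac{60505}{142351} \approx -0.42504$)
$\frac{254086}{-190150} + \frac{v}{r{\left(525,323 \right)}} = \frac{254086}{-190150} - \frac{60505}{142351 \cdot 24 \cdot 525} = 254086 \left(- \frac{1}{190150}\right) - \frac{60505}{142351 \cdot 12600} = - \frac{127043}{95075} - \frac{12101}{358724520} = - \frac{9114917939387}{6821146747800}$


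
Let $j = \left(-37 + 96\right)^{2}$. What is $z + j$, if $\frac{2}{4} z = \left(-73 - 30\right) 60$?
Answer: $-8879$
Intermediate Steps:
$j = 3481$ ($j = 59^{2} = 3481$)
$z = -12360$ ($z = 2 \left(-73 - 30\right) 60 = 2 \left(\left(-103\right) 60\right) = 2 \left(-6180\right) = -12360$)
$z + j = -12360 + 3481 = -8879$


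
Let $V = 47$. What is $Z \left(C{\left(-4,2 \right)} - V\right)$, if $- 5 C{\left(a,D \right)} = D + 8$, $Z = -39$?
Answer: $1911$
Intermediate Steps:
$C{\left(a,D \right)} = - \frac{8}{5} - \frac{D}{5}$ ($C{\left(a,D \right)} = - \frac{D + 8}{5} = - \frac{8 + D}{5} = - \frac{8}{5} - \frac{D}{5}$)
$Z \left(C{\left(-4,2 \right)} - V\right) = - 39 \left(\left(- \frac{8}{5} - \frac{2}{5}\right) - 47\right) = - 39 \left(-2 - 47\right) = \left(-39\right) \left(-49\right) = 1911$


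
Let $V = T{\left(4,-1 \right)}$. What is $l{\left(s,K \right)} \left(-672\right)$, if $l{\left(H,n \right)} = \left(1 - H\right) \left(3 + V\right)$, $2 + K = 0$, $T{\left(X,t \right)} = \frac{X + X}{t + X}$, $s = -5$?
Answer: $-22848$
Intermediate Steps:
$T{\left(X,t \right)} = \frac{2 X}{X + t}$
$V = \frac{8}{3}$ ($V = 2 \cdot 4 \frac{1}{4 - 1} = 2 \cdot 4 \cdot \frac{1}{3} = \frac{8}{3} \approx 2.6667$)
$K = -2$ ($K = -2 + 0 = -2$)
$l{\left(H,n \right)} = \frac{17}{3} - \frac{17 H}{3}$ ($l{\left(H,n \right)} = \left(1 - H\right) \left(3 + \frac{8}{3}\right) = \left(1 - H\right) \frac{17}{3} = \frac{17}{3} - \frac{17 H}{3}$)
$l{\left(s,K \right)} \left(-672\right) = \left(\frac{17}{3} - - \frac{85}{3}\right) \left(-672\right) = \left(\frac{17}{3} + \frac{85}{3}\right) \left(-672\right) = 34 \left(-672\right) = -22848$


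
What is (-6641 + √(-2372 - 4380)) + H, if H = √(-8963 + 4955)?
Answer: -6641 + 2*I*√1002 + 4*I*√422 ≈ -6641.0 + 145.48*I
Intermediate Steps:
H = 2*I*√1002 (H = √(-4008) = 2*I*√1002 ≈ 63.309*I)
(-6641 + √(-2372 - 4380)) + H = (-6641 + √(-2372 - 4380)) + 2*I*√1002 = (-6641 + √(-6752)) + 2*I*√1002 = (-6641 + 4*I*√422) + 2*I*√1002 = -6641 + 2*I*√1002 + 4*I*√422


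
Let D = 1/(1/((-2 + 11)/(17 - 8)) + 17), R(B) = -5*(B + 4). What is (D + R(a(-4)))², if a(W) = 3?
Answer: 395641/324 ≈ 1221.1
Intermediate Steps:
R(B) = -20 - 5*B (R(B) = -5*(4 + B) = -20 - 5*B)
D = 1/18 (D = 1/(1/(9/9) + 17) = 1/(1/(9*(⅑)) + 17) = 1/(1/1 + 17) = 1/(1 + 17) = 1/18 ≈ 0.055556)
(D + R(a(-4)))² = (1/18 + (-20 - 5*3))² = (1/18 + (-20 - 15))² = (1/18 - 35)² = (-629/18)² = 395641/324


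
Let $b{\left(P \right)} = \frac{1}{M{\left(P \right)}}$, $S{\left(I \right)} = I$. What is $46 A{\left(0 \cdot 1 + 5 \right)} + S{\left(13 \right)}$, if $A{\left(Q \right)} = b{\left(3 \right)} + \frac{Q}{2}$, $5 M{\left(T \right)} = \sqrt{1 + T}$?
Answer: $243$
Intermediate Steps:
$M{\left(T \right)} = \frac{\sqrt{1 + T}}{5}$
$b{\left(P \right)} = \frac{5}{\sqrt{1 + P}}$ ($b{\left(P \right)} = \frac{1}{\frac{1}{5} \sqrt{1 + P}} = \frac{5}{\sqrt{1 + P}}$)
$A{\left(Q \right)} = \frac{5}{2} + \frac{Q}{2}$ ($A{\left(Q \right)} = \frac{5}{\sqrt{1 + 3}} + \frac{Q}{2} = \frac{5}{2} + Q \frac{1}{2} = 5 \cdot \frac{1}{2} + \frac{Q}{2} = \frac{5}{2} + \frac{Q}{2}$)
$46 A{\left(0 \cdot 1 + 5 \right)} + S{\left(13 \right)} = 46 \left(\frac{5}{2} + \frac{0 \cdot 1 + 5}{2}\right) + 13 = 46 \left(\frac{5}{2} + \frac{0 + 5}{2}\right) + 13 = 46 \left(\frac{5}{2} + \frac{1}{2} \cdot 5\right) + 13 = 46 \left(\frac{5}{2} + \frac{5}{2}\right) + 13 = 46 \cdot 5 + 13 = 230 + 13 = 243$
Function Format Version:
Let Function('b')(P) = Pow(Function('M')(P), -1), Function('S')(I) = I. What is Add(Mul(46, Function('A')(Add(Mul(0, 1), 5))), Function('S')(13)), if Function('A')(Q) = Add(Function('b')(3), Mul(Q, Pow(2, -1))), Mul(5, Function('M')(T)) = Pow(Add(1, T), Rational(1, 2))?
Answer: 243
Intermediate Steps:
Function('M')(T) = Mul(Rational(1, 5), Pow(Add(1, T), Rational(1, 2)))
Function('b')(P) = Mul(5, Pow(Add(1, P), Rational(-1, 2))) (Function('b')(P) = Pow(Mul(Rational(1, 5), Pow(Add(1, P), Rational(1, 2))), -1) = Mul(5, Pow(Add(1, P), Rational(-1, 2))))
Function('A')(Q) = Add(Rational(5, 2), Mul(Rational(1, 2), Q)) (Function('A')(Q) = Add(Mul(5, Pow(Add(1, 3), Rational(-1, 2))), Mul(Q, Pow(2, -1))) = Add(Mul(5, Pow(4, Rational(-1, 2))), Mul(Q, Rational(1, 2))) = Add(Mul(5, Rational(1, 2)), Mul(Rational(1, 2), Q)) = Add(Rational(5, 2), Mul(Rational(1, 2), Q)))
Add(Mul(46, Function('A')(Add(Mul(0, 1), 5))), Function('S')(13)) = Add(Mul(46, Add(Rational(5, 2), Mul(Rational(1, 2), Add(Mul(0, 1), 5)))), 13) = Add(Mul(46, Add(Rational(5, 2), Mul(Rational(1, 2), Add(0, 5)))), 13) = Add(Mul(46, Add(Rational(5, 2), Mul(Rational(1, 2), 5))), 13) = Add(Mul(46, Add(Rational(5, 2), Rational(5, 2))), 13) = Add(Mul(46, 5), 13) = Add(230, 13) = 243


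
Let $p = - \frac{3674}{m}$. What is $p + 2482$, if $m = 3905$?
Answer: $\frac{880776}{355} \approx 2481.1$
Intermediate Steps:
$p = - \frac{334}{355}$ ($p = - \frac{3674}{3905} = \left(-3674\right) \frac{1}{3905} = - \frac{334}{355} \approx -0.94085$)
$p + 2482 = - \frac{334}{355} + 2482 = \frac{880776}{355}$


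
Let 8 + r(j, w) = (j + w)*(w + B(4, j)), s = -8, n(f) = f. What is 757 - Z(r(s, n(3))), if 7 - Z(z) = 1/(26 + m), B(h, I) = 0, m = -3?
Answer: 17251/23 ≈ 750.04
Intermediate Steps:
r(j, w) = -8 + w*(j + w) (r(j, w) = -8 + (j + w)*(w + 0) = -8 + (j + w)*w = -8 + w*(j + w))
Z(z) = 160/23 (Z(z) = 7 - 1/(26 - 3) = 7 - 1/23 = 160/23)
757 - Z(r(s, n(3))) = 757 - 1*160/23 = 757 - 160/23 = 17251/23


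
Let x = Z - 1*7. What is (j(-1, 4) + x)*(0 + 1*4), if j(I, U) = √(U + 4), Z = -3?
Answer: -40 + 8*√2 ≈ -28.686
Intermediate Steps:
x = -10 (x = -3 - 1*7 = -3 - 7 = -10)
j(I, U) = √(4 + U)
(j(-1, 4) + x)*(0 + 1*4) = (√(4 + 4) - 10)*(0 + 1*4) = (√8 - 10)*(0 + 4) = (2*√2 - 10)*4 = (-10 + 2*√2)*4 = -40 + 8*√2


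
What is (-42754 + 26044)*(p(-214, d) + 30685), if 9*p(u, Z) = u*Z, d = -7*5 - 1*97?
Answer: -565193470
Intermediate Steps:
d = -132 (d = -35 - 97 = -132)
p(u, Z) = Z*u/9 (p(u, Z) = (u*Z)/9 = (Z*u)/9 = Z*u/9)
(-42754 + 26044)*(p(-214, d) + 30685) = (-42754 + 26044)*((1/9)*(-132)*(-214) + 30685) = -16710*(9416/3 + 30685) = -16710*101471/3 = -565193470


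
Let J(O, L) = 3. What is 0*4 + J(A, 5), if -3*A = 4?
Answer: 3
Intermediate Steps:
A = -4/3 (A = -⅓*4 = -4/3 ≈ -1.3333)
0*4 + J(A, 5) = 0*4 + 3 = 0 + 3 = 3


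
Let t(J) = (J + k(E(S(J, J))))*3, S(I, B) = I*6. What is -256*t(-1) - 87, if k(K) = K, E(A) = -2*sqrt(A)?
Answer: 681 + 1536*I*sqrt(6) ≈ 681.0 + 3762.4*I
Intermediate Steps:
S(I, B) = 6*I
t(J) = 3*J - 6*sqrt(6)*sqrt(J) (t(J) = (J - 2*sqrt(6)*sqrt(J))*3 = 3*J - 6*sqrt(6)*sqrt(J))
-256*t(-1) - 87 = -256*(3*(-1) - 6*sqrt(6)*sqrt(-1)) - 87 = -256*(-3 - 6*sqrt(6)*I) - 87 = -256*(-3 - 6*I*sqrt(6)) - 87 = -32*(-24 - 48*I*sqrt(6)) - 87 = (768 + 1536*I*sqrt(6)) - 87 = 681 + 1536*I*sqrt(6)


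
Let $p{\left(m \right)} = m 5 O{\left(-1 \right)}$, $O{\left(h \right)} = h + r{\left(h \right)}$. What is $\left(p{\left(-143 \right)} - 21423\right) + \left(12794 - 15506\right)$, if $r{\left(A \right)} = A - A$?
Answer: $-23420$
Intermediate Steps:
$r{\left(A \right)} = 0$
$O{\left(h \right)} = h$ ($O{\left(h \right)} = h + 0 = h$)
$p{\left(m \right)} = - 5 m$ ($p{\left(m \right)} = m 5 \left(-1\right) = 5 m \left(-1\right) = - 5 m$)
$\left(p{\left(-143 \right)} - 21423\right) + \left(12794 - 15506\right) = \left(\left(-5\right) \left(-143\right) - 21423\right) + \left(12794 - 15506\right) = \left(715 - 21423\right) - 2712 = -20708 - 2712 = -23420$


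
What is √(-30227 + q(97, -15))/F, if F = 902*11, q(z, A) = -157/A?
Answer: 4*I*√106230/74415 ≈ 0.01752*I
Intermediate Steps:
F = 9922
√(-30227 + q(97, -15))/F = √(-30227 - 157/(-15))/9922 = √(-30227 - 157*(-1/15))*(1/9922) = √(-30227 + 157/15)*(1/9922) = √(-453248/15)*(1/9922) = (8*I*√106230/15)*(1/9922) = 4*I*√106230/74415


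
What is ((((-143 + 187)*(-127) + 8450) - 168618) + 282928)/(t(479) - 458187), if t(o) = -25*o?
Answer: -5326/21371 ≈ -0.24922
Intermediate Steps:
((((-143 + 187)*(-127) + 8450) - 168618) + 282928)/(t(479) - 458187) = ((((-143 + 187)*(-127) + 8450) - 168618) + 282928)/(-25*479 - 458187) = (((44*(-127) + 8450) - 168618) + 282928)/(-11975 - 458187) = (((-5588 + 8450) - 168618) + 282928)/(-470162) = ((2862 - 168618) + 282928)*(-1/470162) = (-165756 + 282928)*(-1/470162) = 117172*(-1/470162) = -5326/21371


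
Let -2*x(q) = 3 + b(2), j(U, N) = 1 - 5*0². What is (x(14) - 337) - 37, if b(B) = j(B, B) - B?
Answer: -375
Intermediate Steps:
j(U, N) = 1 (j(U, N) = 1 - 5*0 = 1 + 0 = 1)
b(B) = 1 - B
x(q) = -1 (x(q) = -(3 + (1 - 1*2))/2 = -(3 + (1 - 2))/2 = -(3 - 1)/2 = -½*2 = -1)
(x(14) - 337) - 37 = (-1 - 337) - 37 = -338 - 37 = -375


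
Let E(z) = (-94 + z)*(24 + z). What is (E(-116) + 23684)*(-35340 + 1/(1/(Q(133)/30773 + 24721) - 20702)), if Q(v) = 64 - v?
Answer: -23934454536388347183856/15748824212555 ≈ -1.5198e+9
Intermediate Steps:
(E(-116) + 23684)*(-35340 + 1/(1/(Q(133)/30773 + 24721) - 20702)) = ((-2256 + (-116)² - 70*(-116)) + 23684)*(-35340 + 1/(1/((64 - 1*133)/30773 + 24721) - 20702)) = ((-2256 + 13456 + 8120) + 23684)*(-35340 + 1/(1/((64 - 133)*(1/30773) + 24721) - 20702)) = (19320 + 23684)*(-35340 + 1/(1/(-69*1/30773 + 24721) - 20702)) = 43004*(-35340 + 1/(1/(-69/30773 + 24721) - 20702)) = 43004*(-35340 + 1/(1/(760739264/30773) - 20702)) = 43004*(-35340 + 1/(30773/760739264 - 20702)) = 43004*(-35340 + 1/(-15748824212555/760739264)) = 43004*(-35340 - 760739264/15748824212555) = 43004*(-556563448432432964/15748824212555) = -23934454536388347183856/15748824212555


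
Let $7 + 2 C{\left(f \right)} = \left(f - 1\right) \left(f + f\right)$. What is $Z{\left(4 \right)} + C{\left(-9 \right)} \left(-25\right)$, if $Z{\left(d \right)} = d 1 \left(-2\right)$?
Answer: $- \frac{4341}{2} \approx -2170.5$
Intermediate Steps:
$C{\left(f \right)} = - \frac{7}{2} + f \left(-1 + f\right)$ ($C{\left(f \right)} = - \frac{7}{2} + \frac{\left(f - 1\right) \left(f + f\right)}{2} = - \frac{7}{2} + \frac{\left(-1 + f\right) 2 f}{2} = - \frac{7}{2} + \frac{2 f \left(-1 + f\right)}{2} = - \frac{7}{2} + f \left(-1 + f\right)$)
$Z{\left(d \right)} = - 2 d$ ($Z{\left(d \right)} = d \left(-2\right) = - 2 d$)
$Z{\left(4 \right)} + C{\left(-9 \right)} \left(-25\right) = \left(-2\right) 4 + \left(- \frac{7}{2} + \left(-9\right)^{2} - -9\right) \left(-25\right) = -8 + \left(- \frac{7}{2} + 81 + 9\right) \left(-25\right) = -8 + \frac{173}{2} \left(-25\right) = -8 - \frac{4325}{2} = - \frac{4341}{2}$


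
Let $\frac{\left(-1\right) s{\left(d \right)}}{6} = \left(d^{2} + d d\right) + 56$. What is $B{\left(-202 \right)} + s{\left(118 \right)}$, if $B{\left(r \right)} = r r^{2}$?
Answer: $-8409832$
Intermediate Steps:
$B{\left(r \right)} = r^{3}$
$s{\left(d \right)} = -336 - 12 d^{2}$ ($s{\left(d \right)} = - 6 \left(\left(d^{2} + d d\right) + 56\right) = - 6 \left(\left(d^{2} + d^{2}\right) + 56\right) = - 6 \left(2 d^{2} + 56\right) = - 6 \left(56 + 2 d^{2}\right) = -336 - 12 d^{2}$)
$B{\left(-202 \right)} + s{\left(118 \right)} = \left(-202\right)^{3} - \left(336 + 12 \cdot 118^{2}\right) = -8242408 - 167424 = -8409832$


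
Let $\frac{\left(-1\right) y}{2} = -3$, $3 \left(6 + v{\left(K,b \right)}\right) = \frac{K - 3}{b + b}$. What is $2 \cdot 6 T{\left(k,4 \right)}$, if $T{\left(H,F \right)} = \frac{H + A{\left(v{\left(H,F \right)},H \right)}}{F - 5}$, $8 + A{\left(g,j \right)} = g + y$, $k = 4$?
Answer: $\frac{95}{2} \approx 47.5$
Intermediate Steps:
$v{\left(K,b \right)} = -6 + \frac{-3 + K}{6 b}$ ($v{\left(K,b \right)} = -6 + \frac{\left(K - 3\right) \frac{1}{b + b}}{3} = -6 + \frac{\left(-3 + K\right) \frac{1}{2 b}}{3} = -6 + \frac{\frac{1}{2} \frac{1}{b} \left(-3 + K\right)}{3} = -6 + \frac{-3 + K}{6 b}$)
$y = 6$ ($y = \left(-2\right) \left(-3\right) = 6$)
$A{\left(g,j \right)} = -2 + g$ ($A{\left(g,j \right)} = -8 + \left(g + 6\right) = -8 + \left(6 + g\right) = -2 + g$)
$T{\left(H,F \right)} = \frac{-2 + H + \frac{-3 + H - 36 F}{6 F}}{-5 + F}$ ($T{\left(H,F \right)} = \frac{H - \left(2 - \frac{-3 + H - 36 F}{6 F}\right)}{F - 5} = \frac{-2 + H + \frac{-3 + H - 36 F}{6 F}}{-5 + F}$)
$2 \cdot 6 T{\left(k,4 \right)} = 2 \cdot 6 \frac{-3 + 4 - 192 + 6 \cdot 4 \cdot 4}{6 \cdot 4 \left(-5 + 4\right)} = 12 \cdot \frac{1}{6} \cdot \frac{1}{4} \frac{1}{-1} \left(-3 + 4 - 192 + 96\right) = 12 \cdot \frac{1}{6} \cdot \frac{1}{4} \left(-1\right) \left(-95\right) = 12 \cdot \frac{95}{24} = \frac{95}{2}$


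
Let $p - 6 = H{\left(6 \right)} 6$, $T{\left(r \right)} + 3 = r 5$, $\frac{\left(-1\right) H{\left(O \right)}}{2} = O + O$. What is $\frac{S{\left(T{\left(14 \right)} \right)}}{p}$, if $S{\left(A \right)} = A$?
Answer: $- \frac{67}{138} \approx -0.48551$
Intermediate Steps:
$H{\left(O \right)} = - 4 O$ ($H{\left(O \right)} = - 2 \left(O + O\right) = - 2 \cdot 2 O = - 4 O$)
$T{\left(r \right)} = -3 + 5 r$ ($T{\left(r \right)} = -3 + r 5 = -3 + 5 r$)
$p = -138$ ($p = 6 + \left(-4\right) 6 \cdot 6 = 6 - 144 = -138$)
$\frac{S{\left(T{\left(14 \right)} \right)}}{p} = \frac{-3 + 5 \cdot 14}{-138} = \left(-3 + 70\right) \left(- \frac{1}{138}\right) = 67 \left(- \frac{1}{138}\right) = - \frac{67}{138}$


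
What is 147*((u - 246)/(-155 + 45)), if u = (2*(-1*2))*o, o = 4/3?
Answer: 18473/55 ≈ 335.87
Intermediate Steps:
o = 4/3 (o = 4*(⅓) = 4/3 ≈ 1.3333)
u = -16/3 (u = (2*(-1*2))*(4/3) = (2*(-2))*(4/3) = -4*4/3 = -16/3 ≈ -5.3333)
147*((u - 246)/(-155 + 45)) = 147*((-16/3 - 246)/(-155 + 45)) = 147*(-754/3/(-110)) = 147*(-754/3*(-1/110)) = 147*(377/165) = 18473/55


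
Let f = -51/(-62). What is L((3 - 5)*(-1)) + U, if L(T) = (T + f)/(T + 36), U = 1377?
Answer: 3244387/2356 ≈ 1377.1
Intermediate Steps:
f = 51/62 (f = -51*(-1/62) = 51/62 ≈ 0.82258)
L(T) = (51/62 + T)/(36 + T) (L(T) = (T + 51/62)/(T + 36) = (51/62 + T)/(36 + T))
L((3 - 5)*(-1)) + U = (51/62 + (3 - 5)*(-1))/(36 + (3 - 5)*(-1)) + 1377 = (51/62 - 2*(-1))/(36 - 2*(-1)) + 1377 = (51/62 + 2)/(36 + 2) + 1377 = (175/62)/38 + 1377 = (1/38)*(175/62) + 1377 = 175/2356 + 1377 = 3244387/2356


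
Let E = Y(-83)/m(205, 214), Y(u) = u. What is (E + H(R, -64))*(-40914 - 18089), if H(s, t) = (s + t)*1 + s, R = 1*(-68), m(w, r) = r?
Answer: 2530225649/214 ≈ 1.1823e+7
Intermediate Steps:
R = -68
E = -83/214 ≈ -0.38785
H(s, t) = t + 2*s (H(s, t) = (s + t) + s = t + 2*s)
(E + H(R, -64))*(-40914 - 18089) = (-83/214 + (-64 + 2*(-68)))*(-40914 - 18089) = (-83/214 + (-64 - 136))*(-59003) = (-83/214 - 200)*(-59003) = -42883/214*(-59003) = 2530225649/214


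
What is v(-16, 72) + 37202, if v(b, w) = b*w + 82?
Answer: 36132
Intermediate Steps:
v(b, w) = 82 + b*w
v(-16, 72) + 37202 = (82 - 16*72) + 37202 = (82 - 1152) + 37202 = -1070 + 37202 = 36132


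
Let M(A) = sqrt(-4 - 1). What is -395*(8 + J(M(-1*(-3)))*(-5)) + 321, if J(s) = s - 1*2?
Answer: -6789 + 1975*I*sqrt(5) ≈ -6789.0 + 4416.2*I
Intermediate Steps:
M(A) = I*sqrt(5) (M(A) = sqrt(-5) = I*sqrt(5))
J(s) = -2 + s (J(s) = s - 2 = -2 + s)
-395*(8 + J(M(-1*(-3)))*(-5)) + 321 = -395*(8 + (-2 + I*sqrt(5))*(-5)) + 321 = -395*(8 + (10 - 5*I*sqrt(5))) + 321 = -395*(18 - 5*I*sqrt(5)) + 321 = (-7110 + 1975*I*sqrt(5)) + 321 = -6789 + 1975*I*sqrt(5)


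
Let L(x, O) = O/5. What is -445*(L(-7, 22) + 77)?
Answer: -36223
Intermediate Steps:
L(x, O) = O/5 (L(x, O) = O*(1/5) = O/5)
-445*(L(-7, 22) + 77) = -445*((1/5)*22 + 77) = -445*(22/5 + 77) = -445*407/5 = -36223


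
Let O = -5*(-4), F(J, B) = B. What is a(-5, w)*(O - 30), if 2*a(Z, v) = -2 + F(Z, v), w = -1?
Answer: 15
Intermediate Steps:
O = 20
a(Z, v) = -1 + v/2 (a(Z, v) = (-2 + v)/2 = -1 + v/2)
a(-5, w)*(O - 30) = (-1 + (1/2)*(-1))*(20 - 30) = (-1 - 1/2)*(-10) = -3/2*(-10) = 15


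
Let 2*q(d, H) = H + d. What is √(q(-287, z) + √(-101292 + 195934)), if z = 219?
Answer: √(-34 + √94642) ≈ 16.542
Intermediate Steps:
q(d, H) = H/2 + d/2 (q(d, H) = (H + d)/2 = H/2 + d/2)
√(q(-287, z) + √(-101292 + 195934)) = √(((½)*219 + (½)*(-287)) + √(-101292 + 195934)) = √((219/2 - 287/2) + √94642) = √(-34 + √94642)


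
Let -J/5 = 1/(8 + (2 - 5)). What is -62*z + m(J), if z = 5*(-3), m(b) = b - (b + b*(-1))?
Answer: 929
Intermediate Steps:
J = -1 (J = -5/(8 + (2 - 5)) = -5/(8 - 3) = -5/5 = -5*⅕ = -1)
m(b) = b (m(b) = b - (b - b) = b - 1*0 = b + 0 = b)
z = -15
-62*z + m(J) = -62*(-15) - 1 = 930 - 1 = 929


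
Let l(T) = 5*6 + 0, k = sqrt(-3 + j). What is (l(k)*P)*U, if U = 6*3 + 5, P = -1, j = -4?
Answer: -690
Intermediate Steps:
k = I*sqrt(7) (k = sqrt(-3 - 4) = sqrt(-7) = I*sqrt(7) ≈ 2.6458*I)
U = 23 (U = 18 + 5 = 23)
l(T) = 30 (l(T) = 30 + 0 = 30)
(l(k)*P)*U = (30*(-1))*23 = -30*23 = -690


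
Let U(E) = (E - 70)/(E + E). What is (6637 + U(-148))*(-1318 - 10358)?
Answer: -2867581815/37 ≈ -7.7502e+7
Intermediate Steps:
U(E) = (-70 + E)/(2*E) (U(E) = (-70 + E)/((2*E)) = (-70 + E)*(1/(2*E)) = (-70 + E)/(2*E))
(6637 + U(-148))*(-1318 - 10358) = (6637 + (½)*(-70 - 148)/(-148))*(-1318 - 10358) = (6637 + (½)*(-1/148)*(-218))*(-11676) = (6637 + 109/148)*(-11676) = (982385/148)*(-11676) = -2867581815/37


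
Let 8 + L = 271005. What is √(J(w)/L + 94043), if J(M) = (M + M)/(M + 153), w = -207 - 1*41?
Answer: √172661476283581915/1354985 ≈ 306.66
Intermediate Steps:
L = 270997 (L = -8 + 271005 = 270997)
w = -248 (w = -207 - 41 = -248)
J(M) = 2*M/(153 + M) (J(M) = (2*M)/(153 + M) = 2*M/(153 + M))
√(J(w)/L + 94043) = √((2*(-248)/(153 - 248))/270997 + 94043) = √((2*(-248)/(-95))*(1/270997) + 94043) = √((2*(-248)*(-1/95))*(1/270997) + 94043) = √((496/95)*(1/270997) + 94043) = √(496/25744715 + 94043) = √(2421110233241/25744715) = √172661476283581915/1354985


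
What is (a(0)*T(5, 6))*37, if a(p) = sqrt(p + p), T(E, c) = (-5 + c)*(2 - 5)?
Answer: 0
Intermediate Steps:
T(E, c) = 15 - 3*c (T(E, c) = (-5 + c)*(-3) = 15 - 3*c)
a(p) = sqrt(2)*sqrt(p) (a(p) = sqrt(2*p) = sqrt(2)*sqrt(p))
(a(0)*T(5, 6))*37 = ((sqrt(2)*sqrt(0))*(15 - 3*6))*37 = ((sqrt(2)*0)*(15 - 18))*37 = (0*(-3))*37 = 0*37 = 0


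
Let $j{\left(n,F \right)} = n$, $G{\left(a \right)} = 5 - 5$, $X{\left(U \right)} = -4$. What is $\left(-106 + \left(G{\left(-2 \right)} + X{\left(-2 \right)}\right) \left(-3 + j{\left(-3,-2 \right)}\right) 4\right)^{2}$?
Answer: $100$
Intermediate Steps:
$G{\left(a \right)} = 0$ ($G{\left(a \right)} = 5 - 5 = 0$)
$\left(-106 + \left(G{\left(-2 \right)} + X{\left(-2 \right)}\right) \left(-3 + j{\left(-3,-2 \right)}\right) 4\right)^{2} = \left(-106 + \left(0 - 4\right) \left(-3 - 3\right) 4\right)^{2} = \left(-106 + \left(-4\right) \left(-6\right) 4\right)^{2} = \left(-106 + 24 \cdot 4\right)^{2} = \left(-106 + 96\right)^{2} = \left(-10\right)^{2} = 100$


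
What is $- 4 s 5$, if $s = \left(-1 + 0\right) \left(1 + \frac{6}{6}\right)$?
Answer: $40$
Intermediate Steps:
$s = -2$ ($s = - (1 + 6 \cdot \frac{1}{6}) = - (1 + 1) = \left(-1\right) 2 = -2$)
$- 4 s 5 = \left(-4\right) \left(-2\right) 5 = 8 \cdot 5 = 40$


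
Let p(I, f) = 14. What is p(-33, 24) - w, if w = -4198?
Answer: 4212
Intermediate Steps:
p(-33, 24) - w = 14 - 1*(-4198) = 14 + 4198 = 4212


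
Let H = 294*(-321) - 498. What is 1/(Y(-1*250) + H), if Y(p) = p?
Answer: -1/95122 ≈ -1.0513e-5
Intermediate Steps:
H = -94872 (H = -94374 - 498 = -94872)
1/(Y(-1*250) + H) = 1/(-1*250 - 94872) = 1/(-250 - 94872) = 1/(-95122) = -1/95122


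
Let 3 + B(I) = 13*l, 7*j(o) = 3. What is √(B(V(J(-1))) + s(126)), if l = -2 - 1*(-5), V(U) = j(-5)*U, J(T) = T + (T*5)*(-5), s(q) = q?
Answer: 9*√2 ≈ 12.728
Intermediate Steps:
j(o) = 3/7 (j(o) = (⅐)*3 = 3/7)
J(T) = -24*T (J(T) = T + (5*T)*(-5) = T - 25*T = -24*T)
V(U) = 3*U/7
l = 3 (l = -2 + 5 = 3)
B(I) = 36 (B(I) = -3 + 13*3 = -3 + 39 = 36)
√(B(V(J(-1))) + s(126)) = √(36 + 126) = √162 = 9*√2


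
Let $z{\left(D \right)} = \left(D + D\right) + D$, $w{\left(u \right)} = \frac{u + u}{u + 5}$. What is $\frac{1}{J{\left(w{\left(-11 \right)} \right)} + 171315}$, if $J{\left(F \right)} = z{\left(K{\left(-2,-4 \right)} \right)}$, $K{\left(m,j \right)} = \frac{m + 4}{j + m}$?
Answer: $\frac{1}{171314} \approx 5.8372 \cdot 10^{-6}$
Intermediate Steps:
$w{\left(u \right)} = \frac{2 u}{5 + u}$
$K{\left(m,j \right)} = \frac{4 + m}{j + m}$
$z{\left(D \right)} = 3 D$ ($z{\left(D \right)} = 2 D + D = 3 D$)
$J{\left(F \right)} = -1$ ($J{\left(F \right)} = 3 \frac{4 - 2}{-4 - 2} = 3 \frac{1}{-6} \cdot 2 = 3 \left(\left(- \frac{1}{6}\right) 2\right) = 3 \left(- \frac{1}{3}\right) = -1$)
$\frac{1}{J{\left(w{\left(-11 \right)} \right)} + 171315} = \frac{1}{-1 + 171315} = \frac{1}{171314}$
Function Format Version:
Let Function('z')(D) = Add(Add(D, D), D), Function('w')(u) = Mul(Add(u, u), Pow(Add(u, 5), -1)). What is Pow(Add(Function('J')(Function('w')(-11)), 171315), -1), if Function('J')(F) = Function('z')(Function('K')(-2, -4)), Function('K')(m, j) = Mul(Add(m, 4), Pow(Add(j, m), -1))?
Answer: Rational(1, 171314) ≈ 5.8372e-6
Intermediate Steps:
Function('w')(u) = Mul(2, u, Pow(Add(5, u), -1)) (Function('w')(u) = Mul(Mul(2, u), Pow(Add(5, u), -1)) = Mul(2, u, Pow(Add(5, u), -1)))
Function('K')(m, j) = Mul(Pow(Add(j, m), -1), Add(4, m)) (Function('K')(m, j) = Mul(Add(4, m), Pow(Add(j, m), -1)) = Mul(Pow(Add(j, m), -1), Add(4, m)))
Function('z')(D) = Mul(3, D) (Function('z')(D) = Add(Mul(2, D), D) = Mul(3, D))
Function('J')(F) = -1 (Function('J')(F) = Mul(3, Mul(Pow(Add(-4, -2), -1), Add(4, -2))) = Mul(3, Mul(Pow(-6, -1), 2)) = Mul(3, Mul(Rational(-1, 6), 2)) = Mul(3, Rational(-1, 3)) = -1)
Pow(Add(Function('J')(Function('w')(-11)), 171315), -1) = Pow(Add(-1, 171315), -1) = Pow(171314, -1) = Rational(1, 171314)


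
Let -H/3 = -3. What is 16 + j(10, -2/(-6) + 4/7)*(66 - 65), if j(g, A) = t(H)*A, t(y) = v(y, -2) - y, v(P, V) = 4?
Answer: 241/21 ≈ 11.476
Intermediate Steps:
H = 9 (H = -3*(-3) = 9)
t(y) = 4 - y
j(g, A) = -5*A (j(g, A) = (4 - 1*9)*A = (4 - 9)*A = -5*A)
16 + j(10, -2/(-6) + 4/7)*(66 - 65) = 16 + (-5*(-2/(-6) + 4/7))*(66 - 65) = 16 - 5*(-2*(-⅙) + 4*(⅐))*1 = 16 - 5*(⅓ + 4/7)*1 = 16 - 5*19/21*1 = 16 - 95/21*1 = 16 - 95/21 = 241/21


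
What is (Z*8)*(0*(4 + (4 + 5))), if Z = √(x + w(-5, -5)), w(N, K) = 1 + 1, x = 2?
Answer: 0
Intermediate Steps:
w(N, K) = 2
Z = 2 (Z = √(2 + 2) = √4 = 2)
(Z*8)*(0*(4 + (4 + 5))) = (2*8)*(0*(4 + (4 + 5))) = 16*(0*(4 + 9)) = 16*(0*13) = 16*0 = 0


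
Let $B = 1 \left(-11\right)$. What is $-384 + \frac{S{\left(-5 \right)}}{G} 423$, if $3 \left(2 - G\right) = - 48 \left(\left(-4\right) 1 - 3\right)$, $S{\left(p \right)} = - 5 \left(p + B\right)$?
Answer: $- \frac{7608}{11} \approx -691.64$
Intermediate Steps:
$B = -11$
$S{\left(p \right)} = 55 - 5 p$ ($S{\left(p \right)} = - 5 \left(p - 11\right) = - 5 \left(-11 + p\right) = 55 - 5 p$)
$G = -110$ ($G = 2 - \frac{\left(-48\right) \left(\left(-4\right) 1 - 3\right)}{3} = 2 - \frac{\left(-48\right) \left(-4 - 3\right)}{3} = 2 - \frac{\left(-48\right) \left(-7\right)}{3} = 2 - 112 = -110$)
$-384 + \frac{S{\left(-5 \right)}}{G} 423 = -384 + \frac{55 - -25}{-110} \cdot 423 = -384 + \left(55 + 25\right) \left(- \frac{1}{110}\right) 423 = -384 + 80 \left(- \frac{1}{110}\right) 423 = -384 - \frac{3384}{11} = - \frac{7608}{11}$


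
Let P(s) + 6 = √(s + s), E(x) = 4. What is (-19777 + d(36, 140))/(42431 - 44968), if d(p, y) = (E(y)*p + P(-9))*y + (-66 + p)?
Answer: 487/2537 - 420*I*√2/2537 ≈ 0.19196 - 0.23412*I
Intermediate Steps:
P(s) = -6 + √2*√s (P(s) = -6 + √(s + s) = -6 + √(2*s) = -6 + √2*√s)
d(p, y) = -66 + p + y*(-6 + 4*p + 3*I*√2) (d(p, y) = (4*p + (-6 + √2*√(-9)))*y + (-66 + p) = (4*p + (-6 + √2*(3*I)))*y + (-66 + p) = (4*p + (-6 + 3*I*√2))*y + (-66 + p) = (-6 + 4*p + 3*I*√2)*y + (-66 + p) = y*(-6 + 4*p + 3*I*√2) + (-66 + p) = -66 + p + y*(-6 + 4*p + 3*I*√2))
(-19777 + d(36, 140))/(42431 - 44968) = (-19777 + (-66 + 36 - 3*140*(2 - I*√2) + 4*36*140))/(42431 - 44968) = (-19777 + (-66 + 36 + (-840 + 420*I*√2) + 20160))/(-2537) = (-19777 + (19290 + 420*I*√2))*(-1/2537) = (-487 + 420*I*√2)*(-1/2537) = 487/2537 - 420*I*√2/2537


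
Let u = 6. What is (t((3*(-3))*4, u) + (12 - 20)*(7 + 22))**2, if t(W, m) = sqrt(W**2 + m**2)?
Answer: 55156 - 2784*sqrt(37) ≈ 38222.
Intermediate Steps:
(t((3*(-3))*4, u) + (12 - 20)*(7 + 22))**2 = (sqrt(((3*(-3))*4)**2 + 6**2) + (12 - 20)*(7 + 22))**2 = (sqrt((-9*4)**2 + 36) - 8*29)**2 = (sqrt((-36)**2 + 36) - 232)**2 = (sqrt(1296 + 36) - 232)**2 = (sqrt(1332) - 232)**2 = (6*sqrt(37) - 232)**2 = (-232 + 6*sqrt(37))**2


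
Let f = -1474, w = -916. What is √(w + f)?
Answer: I*√2390 ≈ 48.888*I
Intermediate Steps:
√(w + f) = √(-916 - 1474) = √(-2390) = I*√2390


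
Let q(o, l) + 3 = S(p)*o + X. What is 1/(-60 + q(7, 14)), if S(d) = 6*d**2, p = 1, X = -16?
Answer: -1/37 ≈ -0.027027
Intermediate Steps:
q(o, l) = -19 + 6*o (q(o, l) = -3 + ((6*1**2)*o - 16) = -3 + ((6*1)*o - 16) = -3 + (6*o - 16) = -3 + (-16 + 6*o) = -19 + 6*o)
1/(-60 + q(7, 14)) = 1/(-60 + (-19 + 6*7)) = 1/(-60 + (-19 + 42)) = 1/(-60 + 23) = 1/(-37) = -1/37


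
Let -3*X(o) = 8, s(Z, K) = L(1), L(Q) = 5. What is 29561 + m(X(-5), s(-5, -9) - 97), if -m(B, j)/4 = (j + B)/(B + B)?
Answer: 29490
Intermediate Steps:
s(Z, K) = 5
X(o) = -8/3 (X(o) = -⅓*8 = -8/3)
m(B, j) = -2*(B + j)/B (m(B, j) = -4*(j + B)/(B + B) = -4*(B + j)/(2*B) = -4*(B + j)*1/(2*B) = -2*(B + j)/B)
29561 + m(X(-5), s(-5, -9) - 97) = 29561 + (-2 - 2*(5 - 97)/(-8/3)) = 29561 + (-2 - 2*(-92)*(-3/8)) = 29561 + (-2 - 69) = 29561 - 71 = 29490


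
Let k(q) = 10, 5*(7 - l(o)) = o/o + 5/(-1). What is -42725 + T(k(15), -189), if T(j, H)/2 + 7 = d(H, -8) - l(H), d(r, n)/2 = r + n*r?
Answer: -187313/5 ≈ -37463.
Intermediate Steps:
l(o) = 39/5 (l(o) = 7 - (o/o + 5/(-1))/5 = 7 - (1 + 5*(-1))/5 = 7 - (1 - 5)/5 = 7 - ⅕*(-4) = 7 + ⅘ = 39/5)
d(r, n) = 2*r + 2*n*r (d(r, n) = 2*(r + n*r) = 2*r + 2*n*r)
T(j, H) = -148/5 - 28*H (T(j, H) = -14 + 2*(2*H*(1 - 8) - 1*39/5) = -14 + 2*(2*H*(-7) - 39/5) = -14 + 2*(-14*H - 39/5) = -14 + 2*(-39/5 - 14*H) = -14 + (-78/5 - 28*H) = -148/5 - 28*H)
-42725 + T(k(15), -189) = -42725 + (-148/5 - 28*(-189)) = -42725 + (-148/5 + 5292) = -42725 + 26312/5 = -187313/5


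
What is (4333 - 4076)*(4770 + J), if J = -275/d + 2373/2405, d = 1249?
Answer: 3682975290064/3003845 ≈ 1.2261e+6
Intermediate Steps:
J = 2302502/3003845 (J = -275/1249 + 2373/2405 = 2302502/3003845 ≈ 0.76652)
(4333 - 4076)*(4770 + J) = (4333 - 4076)*(4770 + 2302502/3003845) = 257*(14330643152/3003845) = 3682975290064/3003845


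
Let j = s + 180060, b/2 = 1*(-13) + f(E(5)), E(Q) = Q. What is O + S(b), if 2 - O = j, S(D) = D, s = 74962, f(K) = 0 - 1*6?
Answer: -255058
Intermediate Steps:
f(K) = -6 (f(K) = 0 - 6 = -6)
b = -38 (b = 2*(1*(-13) - 6) = 2*(-13 - 6) = 2*(-19) = -38)
j = 255022 (j = 74962 + 180060 = 255022)
O = -255020 (O = 2 - 1*255022 = 2 - 255022 = -255020)
O + S(b) = -255020 - 38 = -255058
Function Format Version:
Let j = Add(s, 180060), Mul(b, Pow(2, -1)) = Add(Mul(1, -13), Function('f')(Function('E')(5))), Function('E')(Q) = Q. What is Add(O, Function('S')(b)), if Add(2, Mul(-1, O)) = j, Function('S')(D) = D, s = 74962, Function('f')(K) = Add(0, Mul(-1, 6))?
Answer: -255058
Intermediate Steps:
Function('f')(K) = -6 (Function('f')(K) = Add(0, -6) = -6)
b = -38 (b = Mul(2, Add(Mul(1, -13), -6)) = Mul(2, Add(-13, -6)) = Mul(2, -19) = -38)
j = 255022 (j = Add(74962, 180060) = 255022)
O = -255020 (O = Add(2, Mul(-1, 255022)) = Add(2, -255022) = -255020)
Add(O, Function('S')(b)) = Add(-255020, -38) = -255058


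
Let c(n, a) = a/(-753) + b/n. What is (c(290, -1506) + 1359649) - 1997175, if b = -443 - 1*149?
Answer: -92441276/145 ≈ -6.3753e+5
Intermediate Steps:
b = -592 (b = -443 - 149 = -592)
c(n, a) = -592/n - a/753 (c(n, a) = a/(-753) - 592/n = a*(-1/753) - 592/n = -a/753 - 592/n = -592/n - a/753)
(c(290, -1506) + 1359649) - 1997175 = ((-592/290 - 1/753*(-1506)) + 1359649) - 1997175 = ((-592*1/290 + 2) + 1359649) - 1997175 = ((-296/145 + 2) + 1359649) - 1997175 = (-6/145 + 1359649) - 1997175 = 197149099/145 - 1997175 = -92441276/145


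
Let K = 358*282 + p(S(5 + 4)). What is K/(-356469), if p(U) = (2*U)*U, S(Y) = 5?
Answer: -101006/356469 ≈ -0.28335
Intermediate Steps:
p(U) = 2*U²
K = 101006 (K = 358*282 + 2*5² = 100956 + 2*25 = 100956 + 50 = 101006)
K/(-356469) = 101006/(-356469) = 101006*(-1/356469) = -101006/356469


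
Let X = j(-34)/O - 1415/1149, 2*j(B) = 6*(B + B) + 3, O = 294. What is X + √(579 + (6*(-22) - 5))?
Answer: -432455/225204 + √442 ≈ 19.104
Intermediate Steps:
j(B) = 3/2 + 6*B (j(B) = (6*(B + B) + 3)/2 = (6*(2*B) + 3)/2 = (12*B + 3)/2 = (3 + 12*B)/2 = 3/2 + 6*B)
X = -432455/225204 (X = (3/2 + 6*(-34))/294 - 1415/1149 = (3/2 - 204)*(1/294) - 1415*1/1149 = -405/2*1/294 - 1415/1149 = -135/196 - 1415/1149 = -432455/225204 ≈ -1.9203)
X + √(579 + (6*(-22) - 5)) = -432455/225204 + √(579 + (6*(-22) - 5)) = -432455/225204 + √(579 + (-132 - 5)) = -432455/225204 + √(579 - 137) = -432455/225204 + √442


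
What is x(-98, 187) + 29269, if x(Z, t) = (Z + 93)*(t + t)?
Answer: 27399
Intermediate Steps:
x(Z, t) = 2*t*(93 + Z) (x(Z, t) = (93 + Z)*(2*t) = 2*t*(93 + Z))
x(-98, 187) + 29269 = 2*187*(93 - 98) + 29269 = 2*187*(-5) + 29269 = -1870 + 29269 = 27399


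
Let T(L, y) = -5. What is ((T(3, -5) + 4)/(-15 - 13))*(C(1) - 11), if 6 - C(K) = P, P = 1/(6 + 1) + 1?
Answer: -43/196 ≈ -0.21939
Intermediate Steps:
P = 8/7 (P = 1/7 + 1 = 8/7 ≈ 1.1429)
C(K) = 34/7 (C(K) = 6 - 1*8/7 = 6 - 8/7 = 34/7)
((T(3, -5) + 4)/(-15 - 13))*(C(1) - 11) = ((-5 + 4)/(-15 - 13))*(34/7 - 11) = -1/(-28)*(-43/7) = -1*(-1/28)*(-43/7) = (1/28)*(-43/7) = -43/196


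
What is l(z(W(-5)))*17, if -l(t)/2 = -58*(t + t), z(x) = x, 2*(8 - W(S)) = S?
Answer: 41412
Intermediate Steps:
W(S) = 8 - S/2
l(t) = 232*t (l(t) = -(-116)*(t + t) = -(-116)*2*t = -(-232)*t = 232*t)
l(z(W(-5)))*17 = (232*(8 - ½*(-5)))*17 = (232*(8 + 5/2))*17 = (232*(21/2))*17 = 2436*17 = 41412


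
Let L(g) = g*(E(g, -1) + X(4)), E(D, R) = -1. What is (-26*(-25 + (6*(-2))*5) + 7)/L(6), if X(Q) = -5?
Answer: -739/12 ≈ -61.583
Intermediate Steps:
L(g) = -6*g (L(g) = g*(-1 - 5) = g*(-6) = -6*g)
(-26*(-25 + (6*(-2))*5) + 7)/L(6) = (-26*(-25 + (6*(-2))*5) + 7)/((-6*6)) = (-26*(-25 - 12*5) + 7)/(-36) = (-26*(-25 - 60) + 7)*(-1/36) = (-26*(-85) + 7)*(-1/36) = (2210 + 7)*(-1/36) = 2217*(-1/36) = -739/12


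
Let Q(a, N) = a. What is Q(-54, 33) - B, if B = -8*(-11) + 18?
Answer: -160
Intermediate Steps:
B = 106 (B = 88 + 18 = 106)
Q(-54, 33) - B = -54 - 1*106 = -54 - 106 = -160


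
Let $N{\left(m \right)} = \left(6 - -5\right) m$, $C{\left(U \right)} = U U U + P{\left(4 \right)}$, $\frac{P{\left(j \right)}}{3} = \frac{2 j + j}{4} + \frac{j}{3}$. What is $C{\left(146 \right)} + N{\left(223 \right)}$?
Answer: $3114602$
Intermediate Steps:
$P{\left(j \right)} = \frac{13 j}{4}$ ($P{\left(j \right)} = 3 \left(\frac{2 j + j}{4} + \frac{j}{3}\right) = 3 \left(3 j \frac{1}{4} + j \frac{1}{3}\right) = 3 \left(\frac{3 j}{4} + \frac{j}{3}\right) = 3 \frac{13 j}{12} = \frac{13 j}{4}$)
$C{\left(U \right)} = 13 + U^{3}$ ($C{\left(U \right)} = U U U + \frac{13}{4} \cdot 4 = U^{2} U + 13 = U^{3} + 13 = 13 + U^{3}$)
$N{\left(m \right)} = 11 m$ ($N{\left(m \right)} = \left(6 + 5\right) m = 11 m$)
$C{\left(146 \right)} + N{\left(223 \right)} = \left(13 + 146^{3}\right) + 11 \cdot 223 = \left(13 + 3112136\right) + 2453 = 3112149 + 2453 = 3114602$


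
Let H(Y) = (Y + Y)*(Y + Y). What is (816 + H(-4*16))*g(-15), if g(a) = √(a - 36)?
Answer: 17200*I*√51 ≈ 1.2283e+5*I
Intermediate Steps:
H(Y) = 4*Y² (H(Y) = (2*Y)*(2*Y) = 4*Y²)
g(a) = √(-36 + a)
(816 + H(-4*16))*g(-15) = (816 + 4*(-4*16)²)*√(-36 - 15) = (816 + 4*(-64)²)*√(-51) = (816 + 4*4096)*(I*√51) = (816 + 16384)*(I*√51) = 17200*(I*√51) = 17200*I*√51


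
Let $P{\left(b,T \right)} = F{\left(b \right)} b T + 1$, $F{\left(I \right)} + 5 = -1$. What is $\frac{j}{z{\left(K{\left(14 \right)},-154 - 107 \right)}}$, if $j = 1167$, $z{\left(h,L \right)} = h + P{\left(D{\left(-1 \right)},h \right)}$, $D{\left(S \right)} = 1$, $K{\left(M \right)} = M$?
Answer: $- \frac{389}{23} \approx -16.913$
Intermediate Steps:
$F{\left(I \right)} = -6$ ($F{\left(I \right)} = -5 - 1 = -6$)
$P{\left(b,T \right)} = 1 - 6 T b$ ($P{\left(b,T \right)} = - 6 b T + 1 = - 6 T b + 1 = 1 - 6 T b$)
$z{\left(h,L \right)} = 1 - 5 h$ ($z{\left(h,L \right)} = h - \left(-1 + 6 h 1\right) = h - \left(-1 + 6 h\right) = 1 - 5 h$)
$\frac{j}{z{\left(K{\left(14 \right)},-154 - 107 \right)}} = \frac{1167}{1 - 70} = \frac{1167}{-69} = 1167 \left(- \frac{1}{69}\right) = - \frac{389}{23}$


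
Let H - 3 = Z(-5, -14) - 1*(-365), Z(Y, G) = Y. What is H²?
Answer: 131769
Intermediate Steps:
H = 363 (H = 3 + (-5 - 1*(-365)) = 3 + (-5 + 365) = 3 + 360 = 363)
H² = 363² = 131769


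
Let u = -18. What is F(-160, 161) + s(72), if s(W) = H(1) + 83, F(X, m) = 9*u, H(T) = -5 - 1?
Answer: -85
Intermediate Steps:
H(T) = -6
F(X, m) = -162 (F(X, m) = 9*(-18) = -162)
s(W) = 77 (s(W) = -6 + 83 = 77)
F(-160, 161) + s(72) = -162 + 77 = -85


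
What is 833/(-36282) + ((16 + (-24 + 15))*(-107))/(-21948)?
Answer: 1482089/132719556 ≈ 0.011167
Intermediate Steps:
833/(-36282) + ((16 + (-24 + 15))*(-107))/(-21948) = 833*(-1/36282) + ((16 - 9)*(-107))*(-1/21948) = -833/36282 + (7*(-107))*(-1/21948) = -833/36282 - 749*(-1/21948) = -833/36282 + 749/21948 = 1482089/132719556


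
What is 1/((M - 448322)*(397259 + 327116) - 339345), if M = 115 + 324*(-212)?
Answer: -1/374426154970 ≈ -2.6708e-12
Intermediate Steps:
M = -68573 (M = 115 - 68688 = -68573)
1/((M - 448322)*(397259 + 327116) - 339345) = 1/((-68573 - 448322)*(397259 + 327116) - 339345) = 1/(-516895*724375 - 339345) = 1/(-374425815625 - 339345) = 1/(-374426154970) = -1/374426154970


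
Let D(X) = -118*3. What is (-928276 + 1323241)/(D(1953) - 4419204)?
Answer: -43885/491062 ≈ -0.089368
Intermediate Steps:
D(X) = -354
(-928276 + 1323241)/(D(1953) - 4419204) = (-928276 + 1323241)/(-354 - 4419204) = 394965/(-4419558) = 394965*(-1/4419558) = -43885/491062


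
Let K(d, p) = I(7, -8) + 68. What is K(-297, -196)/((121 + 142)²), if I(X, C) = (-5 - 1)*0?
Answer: 68/69169 ≈ 0.00098310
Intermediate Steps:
I(X, C) = 0 (I(X, C) = -6*0 = 0)
K(d, p) = 68 (K(d, p) = 0 + 68 = 68)
K(-297, -196)/((121 + 142)²) = 68/((121 + 142)²) = 68/(263²) = 68/69169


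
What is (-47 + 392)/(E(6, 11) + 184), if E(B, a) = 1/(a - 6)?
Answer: 575/307 ≈ 1.8730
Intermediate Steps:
E(B, a) = 1/(-6 + a)
(-47 + 392)/(E(6, 11) + 184) = (-47 + 392)/(1/(-6 + 11) + 184) = 345/(1/5 + 184) = 345/(⅕ + 184) = 345/(921/5) = 345*(5/921) = 575/307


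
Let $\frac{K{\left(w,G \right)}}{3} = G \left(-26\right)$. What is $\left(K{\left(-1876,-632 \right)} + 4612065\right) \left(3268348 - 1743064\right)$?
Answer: $7109899351524$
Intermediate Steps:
$K{\left(w,G \right)} = - 78 G$ ($K{\left(w,G \right)} = 3 G \left(-26\right) = 3 \left(- 26 G\right) = - 78 G$)
$\left(K{\left(-1876,-632 \right)} + 4612065\right) \left(3268348 - 1743064\right) = \left(\left(-78\right) \left(-632\right) + 4612065\right) \left(3268348 - 1743064\right) = \left(49296 + 4612065\right) 1525284 = 4661361 \cdot 1525284 = 7109899351524$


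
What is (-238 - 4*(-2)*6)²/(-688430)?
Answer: -3610/68843 ≈ -0.052438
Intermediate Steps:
(-238 - 4*(-2)*6)²/(-688430) = (-238 + 8*6)²*(-1/688430) = (-238 + 48)²*(-1/688430) = (-190)²*(-1/688430) = 36100*(-1/688430) = -3610/68843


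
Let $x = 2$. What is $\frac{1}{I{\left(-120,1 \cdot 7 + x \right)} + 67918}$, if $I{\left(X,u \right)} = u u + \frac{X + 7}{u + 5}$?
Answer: $\frac{14}{951873} \approx 1.4708 \cdot 10^{-5}$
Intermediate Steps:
$I{\left(X,u \right)} = u^{2} + \frac{7 + X}{5 + u}$
$\frac{1}{I{\left(-120,1 \cdot 7 + x \right)} + 67918} = \frac{1}{\frac{7 - 120 + \left(1 \cdot 7 + 2\right)^{3} + 5 \left(1 \cdot 7 + 2\right)^{2}}{5 + \left(1 \cdot 7 + 2\right)} + 67918} = \frac{1}{\frac{7 - 120 + \left(7 + 2\right)^{3} + 5 \left(7 + 2\right)^{2}}{5 + \left(7 + 2\right)} + 67918} = \frac{1}{\frac{7 - 120 + 9^{3} + 5 \cdot 9^{2}}{5 + 9} + 67918} = \frac{1}{\frac{7 - 120 + 729 + 5 \cdot 81}{14} + 67918} = \frac{1}{\frac{7 - 120 + 729 + 405}{14} + 67918} = \frac{1}{\frac{1}{14} \cdot 1021 + 67918} = \frac{1}{\frac{1021}{14} + 67918} = \frac{1}{\frac{951873}{14}} = \frac{14}{951873}$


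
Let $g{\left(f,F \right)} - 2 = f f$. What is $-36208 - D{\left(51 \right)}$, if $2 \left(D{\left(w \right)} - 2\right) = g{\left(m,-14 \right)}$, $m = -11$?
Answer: $- \frac{72543}{2} \approx -36272.0$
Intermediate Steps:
$g{\left(f,F \right)} = 2 + f^{2}$ ($g{\left(f,F \right)} = 2 + f f = 2 + f^{2}$)
$D{\left(w \right)} = \frac{127}{2}$ ($D{\left(w \right)} = 2 + \frac{2 + \left(-11\right)^{2}}{2} = 2 + \frac{2 + 121}{2} = 2 + \frac{1}{2} \cdot 123 = 2 + \frac{123}{2} = \frac{127}{2}$)
$-36208 - D{\left(51 \right)} = -36208 - \frac{127}{2} = - \frac{72543}{2}$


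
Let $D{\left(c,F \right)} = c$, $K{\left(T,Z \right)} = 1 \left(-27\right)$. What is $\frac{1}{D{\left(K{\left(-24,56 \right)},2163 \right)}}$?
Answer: $- \frac{1}{27} \approx -0.037037$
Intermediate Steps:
$K{\left(T,Z \right)} = -27$
$\frac{1}{D{\left(K{\left(-24,56 \right)},2163 \right)}} = \frac{1}{-27} = - \frac{1}{27}$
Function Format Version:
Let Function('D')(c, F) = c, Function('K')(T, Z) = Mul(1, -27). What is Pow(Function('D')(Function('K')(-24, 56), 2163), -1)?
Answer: Rational(-1, 27) ≈ -0.037037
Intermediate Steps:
Function('K')(T, Z) = -27
Pow(Function('D')(Function('K')(-24, 56), 2163), -1) = Pow(-27, -1) = Rational(-1, 27)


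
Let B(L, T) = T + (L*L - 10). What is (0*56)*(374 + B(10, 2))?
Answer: 0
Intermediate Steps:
B(L, T) = -10 + T + L² (B(L, T) = T + (L² - 10) = T + (-10 + L²) = -10 + T + L²)
(0*56)*(374 + B(10, 2)) = (0*56)*(374 + (-10 + 2 + 10²)) = 0*(374 + (-10 + 2 + 100)) = 0*(374 + 92) = 0*466 = 0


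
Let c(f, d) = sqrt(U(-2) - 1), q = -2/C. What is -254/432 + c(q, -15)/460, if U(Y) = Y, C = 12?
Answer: -127/216 + I*sqrt(3)/460 ≈ -0.58796 + 0.0037653*I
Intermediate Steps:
q = -1/6 (q = -2/12 = -2*1/12 = -1/6 ≈ -0.16667)
c(f, d) = I*sqrt(3) (c(f, d) = sqrt(-2 - 1) = sqrt(-3) = I*sqrt(3))
-254/432 + c(q, -15)/460 = -254/432 + (I*sqrt(3))/460 = -254*1/432 + (I*sqrt(3))*(1/460) = -127/216 + I*sqrt(3)/460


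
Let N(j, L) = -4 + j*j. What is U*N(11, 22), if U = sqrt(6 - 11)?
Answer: 117*I*sqrt(5) ≈ 261.62*I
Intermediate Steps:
N(j, L) = -4 + j**2
U = I*sqrt(5) (U = sqrt(-5) = I*sqrt(5) ≈ 2.2361*I)
U*N(11, 22) = (I*sqrt(5))*(-4 + 11**2) = (I*sqrt(5))*(-4 + 121) = (I*sqrt(5))*117 = 117*I*sqrt(5)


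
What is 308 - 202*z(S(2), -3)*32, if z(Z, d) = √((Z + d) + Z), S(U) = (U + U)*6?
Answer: 308 - 19392*√5 ≈ -43054.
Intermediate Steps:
S(U) = 12*U (S(U) = (2*U)*6 = 12*U)
z(Z, d) = √(d + 2*Z)
308 - 202*z(S(2), -3)*32 = 308 - 202*√(-3 + 2*(12*2))*32 = 308 - 202*√(-3 + 2*24)*32 = 308 - 202*√(-3 + 48)*32 = 308 - 202*√45*32 = 308 - 202*3*√5*32 = 308 - 19392*√5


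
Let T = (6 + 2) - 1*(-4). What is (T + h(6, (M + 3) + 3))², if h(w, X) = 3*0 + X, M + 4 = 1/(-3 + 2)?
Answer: 169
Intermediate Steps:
M = -5 (M = -4 + 1/(-3 + 2) = -4 + 1/(-1) = -4 - 1 = -5)
h(w, X) = X (h(w, X) = 0 + X = X)
T = 12 (T = 8 + 4 = 12)
(T + h(6, (M + 3) + 3))² = (12 + ((-5 + 3) + 3))² = (12 + (-2 + 3))² = (12 + 1)² = 13² = 169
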